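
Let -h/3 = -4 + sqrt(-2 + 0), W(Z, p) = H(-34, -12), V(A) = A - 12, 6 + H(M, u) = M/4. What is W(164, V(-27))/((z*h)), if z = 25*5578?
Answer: -29/3765150 - 29*I*sqrt(2)/15060600 ≈ -7.7022e-6 - 2.7231e-6*I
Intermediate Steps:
H(M, u) = -6 + M/4
V(A) = -12 + A
W(Z, p) = -29/2 (W(Z, p) = -6 + (1/4)*(-34) = -6 - 17/2 = -29/2)
z = 139450
h = 12 - 3*I*sqrt(2) (h = -3*(-4 + sqrt(-2 + 0)) = -3*(-4 + sqrt(-2)) = -3*(-4 + I*sqrt(2)) = 12 - 3*I*sqrt(2) ≈ 12.0 - 4.2426*I)
W(164, V(-27))/((z*h)) = -29*1/(139450*(12 - 3*I*sqrt(2)))/2 = -29/(2*(1673400 - 418350*I*sqrt(2)))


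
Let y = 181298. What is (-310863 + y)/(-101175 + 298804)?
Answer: -129565/197629 ≈ -0.65560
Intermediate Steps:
(-310863 + y)/(-101175 + 298804) = (-310863 + 181298)/(-101175 + 298804) = -129565/197629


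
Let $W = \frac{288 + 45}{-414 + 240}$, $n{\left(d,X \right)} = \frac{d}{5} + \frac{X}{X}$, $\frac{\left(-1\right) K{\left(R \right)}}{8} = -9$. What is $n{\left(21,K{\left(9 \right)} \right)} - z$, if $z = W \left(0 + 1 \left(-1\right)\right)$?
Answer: $\frac{953}{290} \approx 3.2862$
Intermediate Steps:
$K{\left(R \right)} = 72$ ($K{\left(R \right)} = \left(-8\right) \left(-9\right) = 72$)
$n{\left(d,X \right)} = 1 + \frac{d}{5}$ ($n{\left(d,X \right)} = d \frac{1}{5} + 1 = \frac{d}{5} + 1 = 1 + \frac{d}{5}$)
$W = - \frac{111}{58}$ ($W = \frac{333}{-174} = 333 \left(- \frac{1}{174}\right) = - \frac{111}{58} \approx -1.9138$)
$z = \frac{111}{58}$ ($z = - \frac{111 \left(0 + 1 \left(-1\right)\right)}{58} = - \frac{111 \left(0 - 1\right)}{58} = \left(- \frac{111}{58}\right) \left(-1\right) = \frac{111}{58} \approx 1.9138$)
$n{\left(21,K{\left(9 \right)} \right)} - z = \left(1 + \frac{1}{5} \cdot 21\right) - \frac{111}{58} = \left(1 + \frac{21}{5}\right) - \frac{111}{58} = \frac{26}{5} - \frac{111}{58} = \frac{953}{290}$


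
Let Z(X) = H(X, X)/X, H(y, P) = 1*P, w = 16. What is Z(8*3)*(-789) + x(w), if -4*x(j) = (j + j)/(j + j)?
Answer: -3157/4 ≈ -789.25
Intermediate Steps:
H(y, P) = P
x(j) = -¼ (x(j) = -(j + j)/(4*(j + j)) = -2*j/(4*(2*j)) = -2*j*1/(2*j)/4 = -¼*1 = -¼)
Z(X) = 1 (Z(X) = X/X = 1)
Z(8*3)*(-789) + x(w) = 1*(-789) - ¼ = -789 - ¼ = -3157/4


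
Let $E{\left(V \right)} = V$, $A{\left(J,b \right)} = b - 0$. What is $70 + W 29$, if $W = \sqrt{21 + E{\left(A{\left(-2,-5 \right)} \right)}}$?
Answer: $186$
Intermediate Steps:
$A{\left(J,b \right)} = b$ ($A{\left(J,b \right)} = b + 0 = b$)
$W = 4$ ($W = \sqrt{21 - 5} = \sqrt{16} = 4$)
$70 + W 29 = 70 + 4 \cdot 29 = 70 + 116 = 186$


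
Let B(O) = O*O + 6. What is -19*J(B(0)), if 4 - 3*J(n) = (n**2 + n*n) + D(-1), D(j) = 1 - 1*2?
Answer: 1273/3 ≈ 424.33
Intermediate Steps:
D(j) = -1 (D(j) = 1 - 2 = -1)
B(O) = 6 + O**2 (B(O) = O**2 + 6 = 6 + O**2)
J(n) = 5/3 - 2*n**2/3 (J(n) = 4/3 - ((n**2 + n*n) - 1)/3 = 4/3 - ((n**2 + n**2) - 1)/3 = 4/3 - (2*n**2 - 1)/3 = 4/3 - (-1 + 2*n**2)/3 = 4/3 + (1/3 - 2*n**2/3) = 5/3 - 2*n**2/3)
-19*J(B(0)) = -19*(5/3 - 2*(6 + 0**2)**2/3) = -19*(5/3 - 2*(6 + 0)**2/3) = -19*(5/3 - 2/3*6**2) = -19*(5/3 - 2/3*36) = -19*(5/3 - 24) = -19*(-67/3) = 1273/3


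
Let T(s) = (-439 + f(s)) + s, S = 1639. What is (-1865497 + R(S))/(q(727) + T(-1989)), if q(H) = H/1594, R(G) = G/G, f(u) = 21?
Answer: 991200208/1278677 ≈ 775.18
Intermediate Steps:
R(G) = 1
q(H) = H/1594 (q(H) = H*(1/1594) = H/1594)
T(s) = -418 + s (T(s) = (-439 + 21) + s = -418 + s)
(-1865497 + R(S))/(q(727) + T(-1989)) = (-1865497 + 1)/((1/1594)*727 + (-418 - 1989)) = -1865496/(727/1594 - 2407) = -1865496/(-3836031/1594) = -1865496*(-1594/3836031) = 991200208/1278677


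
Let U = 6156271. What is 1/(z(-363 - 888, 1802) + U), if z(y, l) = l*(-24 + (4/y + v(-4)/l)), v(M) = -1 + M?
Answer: 1251/7647378310 ≈ 1.6359e-7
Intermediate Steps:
z(y, l) = l*(-24 - 5/l + 4/y) (z(y, l) = l*(-24 + (4/y + (-1 - 4)/l)) = l*(-24 + (4/y - 5/l)) = l*(-24 + (-5/l + 4/y)) = l*(-24 - 5/l + 4/y))
1/(z(-363 - 888, 1802) + U) = 1/((-5 - 24*1802 + 4*1802/(-363 - 888)) + 6156271) = 1/((-5 - 43248 + 4*1802/(-1251)) + 6156271) = 1/((-5 - 43248 + 4*1802*(-1/1251)) + 6156271) = 1/((-5 - 43248 - 7208/1251) + 6156271) = 1/(-54116711/1251 + 6156271) = 1/(7647378310/1251) = 1251/7647378310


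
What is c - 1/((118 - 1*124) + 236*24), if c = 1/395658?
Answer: -32500/186552747 ≈ -0.00017421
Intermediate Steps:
c = 1/395658 ≈ 2.5274e-6
c - 1/((118 - 1*124) + 236*24) = 1/395658 - 1/((118 - 1*124) + 236*24) = 1/395658 - 1/((118 - 124) + 5664) = 1/395658 - 1/(-6 + 5664) = 1/395658 - 1/5658 = -32500/186552747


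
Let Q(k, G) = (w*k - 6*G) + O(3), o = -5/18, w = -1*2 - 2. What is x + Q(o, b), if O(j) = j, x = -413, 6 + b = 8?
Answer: -3788/9 ≈ -420.89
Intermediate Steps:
b = 2 (b = -6 + 8 = 2)
w = -4 (w = -2 - 2 = -4)
o = -5/18 (o = -5*1/18 = -5/18 ≈ -0.27778)
Q(k, G) = 3 - 6*G - 4*k (Q(k, G) = (-4*k - 6*G) + 3 = (-6*G - 4*k) + 3 = 3 - 6*G - 4*k)
x + Q(o, b) = -413 + (3 - 6*2 - 4*(-5/18)) = -413 + (3 - 12 + 10/9) = -413 - 71/9 = -3788/9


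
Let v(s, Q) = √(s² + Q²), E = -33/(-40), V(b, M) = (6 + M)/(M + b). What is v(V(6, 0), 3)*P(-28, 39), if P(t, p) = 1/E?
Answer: 40*√10/33 ≈ 3.8331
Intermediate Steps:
V(b, M) = (6 + M)/(M + b)
E = 33/40 (E = -33*(-1/40) = 33/40 ≈ 0.82500)
v(s, Q) = √(Q² + s²)
P(t, p) = 40/33 (P(t, p) = 1/(33/40) = 40/33)
v(V(6, 0), 3)*P(-28, 39) = √(3² + ((6 + 0)/(0 + 6))²)*(40/33) = √(9 + (6/6)²)*(40/33) = √(9 + ((⅙)*6)²)*(40/33) = √(9 + 1²)*(40/33) = √(9 + 1)*(40/33) = √10*(40/33) = 40*√10/33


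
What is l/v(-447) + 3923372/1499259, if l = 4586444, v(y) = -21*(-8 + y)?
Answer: 768195029384/1591713305 ≈ 482.62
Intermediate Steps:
v(y) = 168 - 21*y
l/v(-447) + 3923372/1499259 = 4586444/(168 - 21*(-447)) + 3923372/1499259 = 4586444/(168 + 9387) + 3923372*(1/1499259) = 4586444/9555 + 3923372/1499259 = 768195029384/1591713305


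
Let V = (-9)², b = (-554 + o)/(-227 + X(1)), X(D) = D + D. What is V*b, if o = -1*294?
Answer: 7632/25 ≈ 305.28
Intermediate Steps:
X(D) = 2*D
o = -294
b = 848/225 (b = (-554 - 294)/(-227 + 2*1) = -848/(-227 + 2) = -848/(-225) = -848*(-1/225) = 848/225 ≈ 3.7689)
V = 81
V*b = 81*(848/225) = 7632/25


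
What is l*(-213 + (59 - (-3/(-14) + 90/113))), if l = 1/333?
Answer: -245227/526806 ≈ -0.46550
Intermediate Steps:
l = 1/333 ≈ 0.0030030
l*(-213 + (59 - (-3/(-14) + 90/113))) = (-213 + (59 - (-3/(-14) + 90/113)))/333 = (-213 + (59 - (-3*(-1/14) + 90*(1/113))))/333 = (-213 + (59 - (3/14 + 90/113)))/333 = (-213 + (59 - 1*1599/1582))/333 = (-213 + (59 - 1599/1582))/333 = (-213 + 91739/1582)/333 = (1/333)*(-245227/1582) = -245227/526806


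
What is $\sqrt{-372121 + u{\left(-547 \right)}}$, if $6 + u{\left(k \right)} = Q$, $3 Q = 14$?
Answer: $\frac{7 i \sqrt{68349}}{3} \approx 610.02 i$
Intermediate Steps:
$Q = \frac{14}{3}$ ($Q = \frac{1}{3} \cdot 14 = \frac{14}{3} \approx 4.6667$)
$u{\left(k \right)} = - \frac{4}{3}$ ($u{\left(k \right)} = -6 + \frac{14}{3} = - \frac{4}{3}$)
$\sqrt{-372121 + u{\left(-547 \right)}} = \sqrt{-372121 - \frac{4}{3}} = \sqrt{- \frac{1116367}{3}} = \frac{7 i \sqrt{68349}}{3}$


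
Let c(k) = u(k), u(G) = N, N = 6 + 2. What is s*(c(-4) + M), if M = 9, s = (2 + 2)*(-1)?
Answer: -68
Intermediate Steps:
N = 8
u(G) = 8
c(k) = 8
s = -4 (s = 4*(-1) = -4)
s*(c(-4) + M) = -4*(8 + 9) = -4*17 = -68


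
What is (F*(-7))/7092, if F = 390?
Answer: -455/1182 ≈ -0.38494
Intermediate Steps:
(F*(-7))/7092 = (390*(-7))/7092 = -2730*1/7092 = -455/1182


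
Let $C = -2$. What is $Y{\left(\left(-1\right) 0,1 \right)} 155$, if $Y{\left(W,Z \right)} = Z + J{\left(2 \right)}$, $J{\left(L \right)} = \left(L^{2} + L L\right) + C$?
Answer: $1085$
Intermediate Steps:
$J{\left(L \right)} = -2 + 2 L^{2}$ ($J{\left(L \right)} = \left(L^{2} + L L\right) - 2 = \left(L^{2} + L^{2}\right) - 2 = 2 L^{2} - 2 = -2 + 2 L^{2}$)
$Y{\left(W,Z \right)} = 6 + Z$ ($Y{\left(W,Z \right)} = Z - \left(2 - 2 \cdot 2^{2}\right) = Z + \left(-2 + 2 \cdot 4\right) = Z + \left(-2 + 8\right) = Z + 6 = 6 + Z$)
$Y{\left(\left(-1\right) 0,1 \right)} 155 = \left(6 + 1\right) 155 = 7 \cdot 155 = 1085$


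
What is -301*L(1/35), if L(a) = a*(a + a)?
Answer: -86/175 ≈ -0.49143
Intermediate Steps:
L(a) = 2*a**2 (L(a) = a*(2*a) = 2*a**2)
-301*L(1/35) = -602*(1/35)**2 = -602/1225 = -301*2/1225 = -86/175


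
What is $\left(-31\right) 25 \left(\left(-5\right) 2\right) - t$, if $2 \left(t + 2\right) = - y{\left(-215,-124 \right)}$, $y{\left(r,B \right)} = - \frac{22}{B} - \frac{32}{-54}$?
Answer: $\frac{25954985}{3348} \approx 7752.4$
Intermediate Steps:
$y{\left(r,B \right)} = \frac{16}{27} - \frac{22}{B}$ ($y{\left(r,B \right)} = - \frac{22}{B} - - \frac{16}{27} = - \frac{22}{B} + \frac{16}{27} = \frac{16}{27} - \frac{22}{B}$)
$t = - \frac{7985}{3348}$ ($t = -2 + \frac{\left(-1\right) \left(\frac{16}{27} - \frac{22}{-124}\right)}{2} = -2 + \frac{\left(-1\right) \left(\frac{16}{27} - - \frac{11}{62}\right)}{2} = -2 + \frac{\left(-1\right) \left(\frac{16}{27} + \frac{11}{62}\right)}{2} = -2 + \frac{\left(-1\right) \frac{1289}{1674}}{2} = -2 + \frac{1}{2} \left(- \frac{1289}{1674}\right) = -2 - \frac{1289}{3348} = - \frac{7985}{3348} \approx -2.385$)
$\left(-31\right) 25 \left(\left(-5\right) 2\right) - t = \left(-31\right) 25 \left(\left(-5\right) 2\right) - - \frac{7985}{3348} = \left(-775\right) \left(-10\right) + \frac{7985}{3348} = 7750 + \frac{7985}{3348} = \frac{25954985}{3348}$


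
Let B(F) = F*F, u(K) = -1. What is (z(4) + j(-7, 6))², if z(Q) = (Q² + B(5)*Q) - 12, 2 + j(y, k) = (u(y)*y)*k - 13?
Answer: 17161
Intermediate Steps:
B(F) = F²
j(y, k) = -15 - k*y (j(y, k) = -2 + ((-y)*k - 13) = -2 + (-k*y - 13) = -2 + (-13 - k*y) = -15 - k*y)
z(Q) = -12 + Q² + 25*Q (z(Q) = (Q² + 5²*Q) - 12 = (Q² + 25*Q) - 12 = -12 + Q² + 25*Q)
(z(4) + j(-7, 6))² = ((-12 + 4² + 25*4) + (-15 - 1*6*(-7)))² = ((-12 + 16 + 100) + (-15 + 42))² = (104 + 27)² = 131² = 17161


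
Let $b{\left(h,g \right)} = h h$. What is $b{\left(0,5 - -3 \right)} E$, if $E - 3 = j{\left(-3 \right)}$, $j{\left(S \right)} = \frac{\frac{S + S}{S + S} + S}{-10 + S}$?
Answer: $0$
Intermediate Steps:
$b{\left(h,g \right)} = h^{2}$
$j{\left(S \right)} = \frac{1 + S}{-10 + S}$ ($j{\left(S \right)} = \frac{\frac{2 S}{2 S} + S}{-10 + S} = \frac{2 S \frac{1}{2 S} + S}{-10 + S} = \frac{1 + S}{-10 + S}$)
$E = \frac{41}{13}$ ($E = 3 + \frac{1 - 3}{-10 - 3} = 3 + \frac{1}{-13} \left(-2\right) = 3 - - \frac{2}{13} = 3 + \frac{2}{13} = \frac{41}{13} \approx 3.1538$)
$b{\left(0,5 - -3 \right)} E = 0^{2} \cdot \frac{41}{13} = 0 \cdot \frac{41}{13} = 0$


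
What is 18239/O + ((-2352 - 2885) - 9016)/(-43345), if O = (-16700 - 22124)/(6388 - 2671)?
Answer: -127738839381/73166360 ≈ -1745.9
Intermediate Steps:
O = -38824/3717 ≈ -10.445
18239/O + ((-2352 - 2885) - 9016)/(-43345) = 18239/(-38824/3717) + ((-2352 - 2885) - 9016)/(-43345) = 18239*(-3717/38824) + (-5237 - 9016)*(-1/43345) = -2947581/1688 - 14253*(-1/43345) = -2947581/1688 + 14253/43345 = -127738839381/73166360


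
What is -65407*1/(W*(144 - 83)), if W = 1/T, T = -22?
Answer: 1438954/61 ≈ 23589.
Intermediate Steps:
W = -1/22 (W = 1/(-22) = -1/22 ≈ -0.045455)
-65407*1/(W*(144 - 83)) = -65407*(-22/(144 - 83)) = -65407/((-1/22*61)) = -65407/(-61/22) = -65407*(-22/61) = 1438954/61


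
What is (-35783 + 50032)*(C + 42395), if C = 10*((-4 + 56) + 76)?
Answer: 622325075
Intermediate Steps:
C = 1280 (C = 10*(52 + 76) = 10*128 = 1280)
(-35783 + 50032)*(C + 42395) = (-35783 + 50032)*(1280 + 42395) = 14249*43675 = 622325075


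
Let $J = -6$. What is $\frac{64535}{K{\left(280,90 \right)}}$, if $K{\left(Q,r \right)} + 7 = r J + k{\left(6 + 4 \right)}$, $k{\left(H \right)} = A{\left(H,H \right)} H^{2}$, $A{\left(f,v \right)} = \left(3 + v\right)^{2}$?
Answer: $\frac{64535}{16353} \approx 3.9464$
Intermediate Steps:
$k{\left(H \right)} = H^{2} \left(3 + H\right)^{2}$ ($k{\left(H \right)} = \left(3 + H\right)^{2} H^{2} = H^{2} \left(3 + H\right)^{2}$)
$K{\left(Q,r \right)} = 16893 - 6 r$ ($K{\left(Q,r \right)} = -7 + \left(r \left(-6\right) + \left(6 + 4\right)^{2} \left(3 + \left(6 + 4\right)\right)^{2}\right) = -7 - \left(6 r - 10^{2} \left(3 + 10\right)^{2}\right) = -7 - \left(-16900 + 6 r\right) = 16893 - 6 r$)
$\frac{64535}{K{\left(280,90 \right)}} = \frac{64535}{16893 - 540} = \frac{64535}{16353}$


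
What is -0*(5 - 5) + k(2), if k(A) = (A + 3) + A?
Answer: 7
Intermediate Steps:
k(A) = 3 + 2*A (k(A) = (3 + A) + A = 3 + 2*A)
-0*(5 - 5) + k(2) = -0*(5 - 5) + (3 + 2*2) = -0*0 + (3 + 4) = -19*0 + 7 = 0 + 7 = 7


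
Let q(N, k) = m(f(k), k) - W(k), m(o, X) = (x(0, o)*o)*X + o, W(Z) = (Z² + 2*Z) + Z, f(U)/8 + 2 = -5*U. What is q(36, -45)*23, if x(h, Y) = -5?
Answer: 9229762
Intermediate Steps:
f(U) = -16 - 40*U (f(U) = -16 + 8*(-5*U) = -16 - 40*U)
W(Z) = Z² + 3*Z
m(o, X) = o - 5*X*o (m(o, X) = (-5*o)*X + o = -5*X*o + o = o - 5*X*o)
q(N, k) = (1 - 5*k)*(-16 - 40*k) - k*(3 + k) (q(N, k) = (-16 - 40*k)*(1 - 5*k) - k*(3 + k) = (1 - 5*k)*(-16 - 40*k) - k*(3 + k))
q(36, -45)*23 = (-16 + 37*(-45) + 199*(-45)²)*23 = (-16 - 1665 + 199*2025)*23 = (-16 - 1665 + 402975)*23 = 401294*23 = 9229762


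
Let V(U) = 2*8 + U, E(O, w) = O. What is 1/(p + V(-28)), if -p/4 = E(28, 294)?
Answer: -1/124 ≈ -0.0080645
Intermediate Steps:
V(U) = 16 + U
p = -112 (p = -4*28 = -112)
1/(p + V(-28)) = 1/(-112 + (16 - 28)) = 1/(-112 - 12) = 1/(-124) = -1/124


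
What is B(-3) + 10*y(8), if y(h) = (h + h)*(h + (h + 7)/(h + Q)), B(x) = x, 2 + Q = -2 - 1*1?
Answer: 2077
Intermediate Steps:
Q = -5 (Q = -2 + (-2 - 1*1) = -2 + (-2 - 1) = -2 - 3 = -5)
y(h) = 2*h*(h + (7 + h)/(-5 + h)) (y(h) = (h + h)*(h + (h + 7)/(h - 5)) = (2*h)*(h + (7 + h)/(-5 + h)) = 2*h*(h + (7 + h)/(-5 + h)))
B(-3) + 10*y(8) = -3 + 10*(2*8*(7 + 8² - 4*8)/(-5 + 8)) = -3 + 10*(2*8*(7 + 64 - 32)/3) = -3 + 10*(2*8*(⅓)*39) = -3 + 10*208 = -3 + 2080 = 2077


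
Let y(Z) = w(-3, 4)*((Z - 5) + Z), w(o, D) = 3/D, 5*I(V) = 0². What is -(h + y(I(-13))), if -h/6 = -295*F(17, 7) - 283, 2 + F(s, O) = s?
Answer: -112977/4 ≈ -28244.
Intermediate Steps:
I(V) = 0 (I(V) = (⅕)*0² = (⅕)*0 = 0)
F(s, O) = -2 + s
h = 28248 (h = -6*(-295*(-2 + 17) - 283) = -6*(-295*15 - 283) = -6*(-4425 - 283) = -6*(-4708) = 28248)
y(Z) = -15/4 + 3*Z/2 (y(Z) = (3/4)*((Z - 5) + Z) = (3*(¼))*((-5 + Z) + Z) = 3*(-5 + 2*Z)/4 = -15/4 + 3*Z/2)
-(h + y(I(-13))) = -(28248 + (-15/4 + (3/2)*0)) = -(28248 + (-15/4 + 0)) = -(28248 - 15/4) = -1*112977/4 = -112977/4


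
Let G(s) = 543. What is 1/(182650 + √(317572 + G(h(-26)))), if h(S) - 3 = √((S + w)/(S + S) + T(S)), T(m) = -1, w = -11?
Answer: 36530/6672140877 - √318115/33360704385 ≈ 5.4581e-6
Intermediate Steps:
h(S) = 3 + √(-1 + (-11 + S)/(2*S)) (h(S) = 3 + √((S - 11)/(S + S) - 1) = 3 + √((-11 + S)/((2*S)) - 1) = 3 + √((-11 + S)*(1/(2*S)) - 1) = 3 + √((-11 + S)/(2*S) - 1) = 3 + √(-1 + (-11 + S)/(2*S)))
1/(182650 + √(317572 + G(h(-26)))) = 1/(182650 + √(317572 + 543)) = 1/(182650 + √318115)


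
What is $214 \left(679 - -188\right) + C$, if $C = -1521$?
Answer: $184017$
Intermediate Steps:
$214 \left(679 - -188\right) + C = 214 \left(679 - -188\right) - 1521 = 214 \left(679 + 188\right) - 1521 = 214 \cdot 867 - 1521 = 185538 - 1521 = 184017$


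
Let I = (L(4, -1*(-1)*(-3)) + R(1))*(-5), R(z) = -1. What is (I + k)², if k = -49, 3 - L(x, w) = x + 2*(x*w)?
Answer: 25281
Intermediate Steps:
L(x, w) = 3 - x - 2*w*x (L(x, w) = 3 - (x + 2*(x*w)) = 3 - (x + 2*(w*x)) = 3 - (x + 2*w*x) = 3 + (-x - 2*w*x) = 3 - x - 2*w*x)
I = -110 (I = ((3 - 1*4 - 2*-1*(-1)*(-3)*4) - 1)*(-5) = ((3 - 4 - 2*1*(-3)*4) - 1)*(-5) = ((3 - 4 - 2*(-3)*4) - 1)*(-5) = ((3 - 4 + 24) - 1)*(-5) = (23 - 1)*(-5) = 22*(-5) = -110)
(I + k)² = (-110 - 49)² = (-159)² = 25281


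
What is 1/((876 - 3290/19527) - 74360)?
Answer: -19527/1434925358 ≈ -1.3608e-5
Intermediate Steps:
1/((876 - 3290/19527) - 74360) = 1/(17102362/19527 - 74360) = 1/(-1434925358/19527) = -19527/1434925358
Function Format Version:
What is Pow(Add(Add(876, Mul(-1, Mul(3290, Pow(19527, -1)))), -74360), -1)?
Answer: Rational(-19527, 1434925358) ≈ -1.3608e-5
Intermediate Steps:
Pow(Add(Add(876, Mul(-1, Mul(3290, Pow(19527, -1)))), -74360), -1) = Pow(Add(Add(876, Mul(-1, Mul(3290, Rational(1, 19527)))), -74360), -1) = Pow(Add(Add(876, Mul(-1, Rational(3290, 19527))), -74360), -1) = Pow(Add(Add(876, Rational(-3290, 19527)), -74360), -1) = Pow(Add(Rational(17102362, 19527), -74360), -1) = Pow(Rational(-1434925358, 19527), -1) = Rational(-19527, 1434925358)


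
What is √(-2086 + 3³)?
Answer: I*√2059 ≈ 45.376*I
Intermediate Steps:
√(-2086 + 3³) = √(-2086 + 27) = √(-2059) = I*√2059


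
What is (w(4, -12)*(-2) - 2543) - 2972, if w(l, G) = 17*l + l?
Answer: -5659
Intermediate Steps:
w(l, G) = 18*l
(w(4, -12)*(-2) - 2543) - 2972 = ((18*4)*(-2) - 2543) - 2972 = (72*(-2) - 2543) - 2972 = (-144 - 2543) - 2972 = -2687 - 2972 = -5659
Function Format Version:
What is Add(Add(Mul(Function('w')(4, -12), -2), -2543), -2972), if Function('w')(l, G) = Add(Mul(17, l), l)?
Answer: -5659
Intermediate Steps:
Function('w')(l, G) = Mul(18, l)
Add(Add(Mul(Function('w')(4, -12), -2), -2543), -2972) = Add(Add(Mul(Mul(18, 4), -2), -2543), -2972) = Add(Add(Mul(72, -2), -2543), -2972) = Add(Add(-144, -2543), -2972) = Add(-2687, -2972) = -5659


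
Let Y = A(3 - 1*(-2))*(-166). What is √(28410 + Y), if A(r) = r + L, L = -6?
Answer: 4*√1786 ≈ 169.04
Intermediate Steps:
A(r) = -6 + r (A(r) = r - 6 = -6 + r)
Y = 166 (Y = (-6 + (3 - 1*(-2)))*(-166) = (-6 + (3 + 2))*(-166) = (-6 + 5)*(-166) = -1*(-166) = 166)
√(28410 + Y) = √(28410 + 166) = √28576 = 4*√1786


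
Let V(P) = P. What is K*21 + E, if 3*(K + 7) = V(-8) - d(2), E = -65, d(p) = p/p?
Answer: -275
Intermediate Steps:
d(p) = 1
K = -10 (K = -7 + (-8 - 1*1)/3 = -7 + (-8 - 1)/3 = -7 + (⅓)*(-9) = -7 - 3 = -10)
K*21 + E = -10*21 - 65 = -210 - 65 = -275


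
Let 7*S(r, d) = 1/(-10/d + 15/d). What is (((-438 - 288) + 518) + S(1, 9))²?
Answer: 52867441/1225 ≈ 43157.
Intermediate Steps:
S(r, d) = d/35 (S(r, d) = 1/(7*(-10/d + 15/d)) = 1/(7*((5/d))) = (d/5)/7 = d/35)
(((-438 - 288) + 518) + S(1, 9))² = (((-438 - 288) + 518) + (1/35)*9)² = ((-726 + 518) + 9/35)² = (-208 + 9/35)² = (-7271/35)² = 52867441/1225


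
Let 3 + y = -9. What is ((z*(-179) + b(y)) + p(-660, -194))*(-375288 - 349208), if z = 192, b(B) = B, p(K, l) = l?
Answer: 25048724704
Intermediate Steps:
y = -12 (y = -3 - 9 = -12)
((z*(-179) + b(y)) + p(-660, -194))*(-375288 - 349208) = ((192*(-179) - 12) - 194)*(-375288 - 349208) = ((-34368 - 12) - 194)*(-724496) = (-34380 - 194)*(-724496) = -34574*(-724496) = 25048724704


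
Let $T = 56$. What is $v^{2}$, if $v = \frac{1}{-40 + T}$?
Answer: $\frac{1}{256} \approx 0.0039063$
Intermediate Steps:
$v = \frac{1}{16}$ ($v = \frac{1}{-40 + 56} = \frac{1}{16} \approx 0.0625$)
$v^{2} = \left(\frac{1}{16}\right)^{2} = \frac{1}{256}$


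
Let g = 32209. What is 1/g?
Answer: 1/32209 ≈ 3.1047e-5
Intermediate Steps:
1/g = 1/32209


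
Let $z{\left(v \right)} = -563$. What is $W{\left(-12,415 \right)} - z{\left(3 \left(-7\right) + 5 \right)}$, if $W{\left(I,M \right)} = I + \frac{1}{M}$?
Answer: $\frac{228666}{415} \approx 551.0$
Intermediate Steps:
$W{\left(-12,415 \right)} - z{\left(3 \left(-7\right) + 5 \right)} = \left(-12 + \frac{1}{415}\right) - -563 = \left(-12 + \frac{1}{415}\right) + 563 = - \frac{4979}{415} + 563 = \frac{228666}{415}$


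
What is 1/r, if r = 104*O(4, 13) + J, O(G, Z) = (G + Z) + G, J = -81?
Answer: 1/2103 ≈ 0.00047551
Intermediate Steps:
O(G, Z) = Z + 2*G
r = 2103 (r = 104*(13 + 2*4) - 81 = 104*(13 + 8) - 81 = 104*21 - 81 = 2184 - 81 = 2103)
1/r = 1/2103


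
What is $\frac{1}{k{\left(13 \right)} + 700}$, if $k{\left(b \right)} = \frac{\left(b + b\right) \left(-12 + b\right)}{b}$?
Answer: $\frac{1}{702} \approx 0.0014245$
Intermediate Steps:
$k{\left(b \right)} = -24 + 2 b$ ($k{\left(b \right)} = \frac{2 b \left(-12 + b\right)}{b} = -24 + 2 b$)
$\frac{1}{k{\left(13 \right)} + 700} = \frac{1}{\left(-24 + 2 \cdot 13\right) + 700} = \frac{1}{\left(-24 + 26\right) + 700} = \frac{1}{2 + 700} = \frac{1}{702}$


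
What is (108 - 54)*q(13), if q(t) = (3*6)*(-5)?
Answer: -4860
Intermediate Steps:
q(t) = -90 (q(t) = 18*(-5) = -90)
(108 - 54)*q(13) = (108 - 54)*(-90) = 54*(-90) = -4860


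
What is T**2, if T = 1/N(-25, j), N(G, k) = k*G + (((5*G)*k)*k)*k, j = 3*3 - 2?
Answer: 1/1853302500 ≈ 5.3958e-10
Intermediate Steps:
j = 7 (j = 9 - 2 = 7)
N(G, k) = G*k + 5*G*k**3 (N(G, k) = G*k + ((5*G*k)*k)*k = G*k + (5*G*k**2)*k = G*k + 5*G*k**3)
T = -1/43050 (T = 1/(-25*7*(1 + 5*7**2)) = 1/(-25*7*(1 + 5*49)) = 1/(-25*7*(1 + 245)) = 1/(-25*7*246) = 1/(-43050) = -1/43050 ≈ -2.3229e-5)
T**2 = (-1/43050)**2 = 1/1853302500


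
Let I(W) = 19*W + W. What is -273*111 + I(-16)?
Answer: -30623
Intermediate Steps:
I(W) = 20*W
-273*111 + I(-16) = -273*111 + 20*(-16) = -30303 - 320 = -30623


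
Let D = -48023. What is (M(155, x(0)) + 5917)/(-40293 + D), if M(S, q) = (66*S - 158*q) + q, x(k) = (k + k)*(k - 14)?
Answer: -16147/88316 ≈ -0.18283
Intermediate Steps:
x(k) = 2*k*(-14 + k) (x(k) = (2*k)*(-14 + k) = 2*k*(-14 + k))
M(S, q) = -157*q + 66*S (M(S, q) = (-158*q + 66*S) + q = -157*q + 66*S)
(M(155, x(0)) + 5917)/(-40293 + D) = ((-314*0*(-14 + 0) + 66*155) + 5917)/(-40293 - 48023) = ((-314*0*(-14) + 10230) + 5917)/(-88316) = ((-157*0 + 10230) + 5917)*(-1/88316) = ((0 + 10230) + 5917)*(-1/88316) = (10230 + 5917)*(-1/88316) = 16147*(-1/88316) = -16147/88316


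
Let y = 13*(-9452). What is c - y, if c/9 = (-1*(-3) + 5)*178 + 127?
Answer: 136835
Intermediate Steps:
c = 13959 (c = 9*((-1*(-3) + 5)*178 + 127) = 9*((3 + 5)*178 + 127) = 9*(8*178 + 127) = 9*(1424 + 127) = 9*1551 = 13959)
y = -122876
c - y = 13959 - 1*(-122876) = 13959 + 122876 = 136835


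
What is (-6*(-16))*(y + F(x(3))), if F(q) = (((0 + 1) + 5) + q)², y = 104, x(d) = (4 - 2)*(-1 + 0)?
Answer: 11520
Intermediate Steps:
x(d) = -2 (x(d) = 2*(-1) = -2)
F(q) = (6 + q)² (F(q) = ((1 + 5) + q)² = (6 + q)²)
(-6*(-16))*(y + F(x(3))) = (-6*(-16))*(104 + (6 - 2)²) = 96*(104 + 4²) = 96*(104 + 16) = 96*120 = 11520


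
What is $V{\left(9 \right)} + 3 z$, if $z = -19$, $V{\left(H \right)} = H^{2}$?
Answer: $24$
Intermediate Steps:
$V{\left(9 \right)} + 3 z = 9^{2} + 3 \left(-19\right) = 81 - 57 = 24$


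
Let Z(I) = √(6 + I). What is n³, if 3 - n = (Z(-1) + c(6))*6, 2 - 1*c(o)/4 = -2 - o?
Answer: -13440033 - 1012122*√5 ≈ -1.5703e+7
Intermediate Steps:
c(o) = 16 + 4*o (c(o) = 8 - 4*(-2 - o) = 8 + (8 + 4*o) = 16 + 4*o)
n = -237 - 6*√5 (n = 3 - (√(6 - 1) + (16 + 4*6))*6 = 3 - (√5 + (16 + 24))*6 = 3 - (√5 + 40)*6 = 3 - (40 + √5)*6 = 3 - (240 + 6*√5) = 3 + (-240 - 6*√5) = -237 - 6*√5 ≈ -250.42)
n³ = (-237 - 6*√5)³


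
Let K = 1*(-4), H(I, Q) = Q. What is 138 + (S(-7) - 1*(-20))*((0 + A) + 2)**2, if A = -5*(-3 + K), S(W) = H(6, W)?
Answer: 17935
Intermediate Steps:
S(W) = W
K = -4
A = 35 (A = -5*(-3 - 4) = -5*(-7) = 35)
138 + (S(-7) - 1*(-20))*((0 + A) + 2)**2 = 138 + (-7 - 1*(-20))*((0 + 35) + 2)**2 = 138 + (-7 + 20)*(35 + 2)**2 = 138 + 13*37**2 = 138 + 13*1369 = 138 + 17797 = 17935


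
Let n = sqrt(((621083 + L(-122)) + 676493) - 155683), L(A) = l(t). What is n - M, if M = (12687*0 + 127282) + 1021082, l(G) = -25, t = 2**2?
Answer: -1148364 + 2*sqrt(285467) ≈ -1.1473e+6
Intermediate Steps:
t = 4
L(A) = -25
M = 1148364 (M = (0 + 127282) + 1021082 = 127282 + 1021082 = 1148364)
n = 2*sqrt(285467) (n = sqrt(((621083 - 25) + 676493) - 155683) = sqrt((621058 + 676493) - 155683) = sqrt(1297551 - 155683) = sqrt(1141868) = 2*sqrt(285467) ≈ 1068.6)
n - M = 2*sqrt(285467) - 1*1148364 = 2*sqrt(285467) - 1148364 = -1148364 + 2*sqrt(285467)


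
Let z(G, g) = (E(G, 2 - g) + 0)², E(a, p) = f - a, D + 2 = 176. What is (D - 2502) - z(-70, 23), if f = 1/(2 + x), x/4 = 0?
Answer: -29193/4 ≈ -7298.3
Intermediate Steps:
x = 0 (x = 4*0 = 0)
D = 174 (D = -2 + 176 = 174)
f = ½ (f = 1/(2 + 0) = 1/2 = ½ ≈ 0.50000)
E(a, p) = ½ - a
z(G, g) = (½ - G)² (z(G, g) = ((½ - G) + 0)² = (½ - G)²)
(D - 2502) - z(-70, 23) = (174 - 2502) - (-1 + 2*(-70))²/4 = -2328 - (-1 - 140)²/4 = -2328 - (-141)²/4 = -2328 - 19881/4 = -29193/4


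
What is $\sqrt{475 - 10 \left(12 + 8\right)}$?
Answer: $5 \sqrt{11} \approx 16.583$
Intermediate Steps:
$\sqrt{475 - 10 \left(12 + 8\right)} = \sqrt{475 - 200} = \sqrt{275} = 5 \sqrt{11}$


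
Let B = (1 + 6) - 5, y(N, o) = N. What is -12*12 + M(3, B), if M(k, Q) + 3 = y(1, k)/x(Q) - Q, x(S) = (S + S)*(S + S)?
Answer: -2383/16 ≈ -148.94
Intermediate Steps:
x(S) = 4*S**2 (x(S) = (2*S)*(2*S) = 4*S**2)
B = 2 (B = 7 - 5 = 2)
M(k, Q) = -3 - Q + 1/(4*Q**2) (M(k, Q) = -3 + (1/(4*Q**2) - Q) = -3 + (-Q + 1/(4*Q**2)) = -3 - Q + 1/(4*Q**2))
-12*12 + M(3, B) = -12*12 + (-3 - 1*2 + (1/4)/2**2) = -144 + (-3 - 2 + (1/4)*(1/4)) = -144 + (-3 - 2 + 1/16) = -144 - 79/16 = -2383/16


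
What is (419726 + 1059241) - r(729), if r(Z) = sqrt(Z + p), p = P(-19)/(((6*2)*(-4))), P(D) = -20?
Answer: 1478967 - sqrt(26259)/6 ≈ 1.4789e+6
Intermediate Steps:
p = 5/12 (p = -20/((6*2)*(-4)) = -20/(12*(-4)) = -20/(-48) = -20*(-1/48) = 5/12 ≈ 0.41667)
r(Z) = sqrt(5/12 + Z) (r(Z) = sqrt(Z + 5/12) = sqrt(5/12 + Z))
(419726 + 1059241) - r(729) = (419726 + 1059241) - sqrt(15 + 36*729)/6 = 1478967 - sqrt(15 + 26244)/6 = 1478967 - sqrt(26259)/6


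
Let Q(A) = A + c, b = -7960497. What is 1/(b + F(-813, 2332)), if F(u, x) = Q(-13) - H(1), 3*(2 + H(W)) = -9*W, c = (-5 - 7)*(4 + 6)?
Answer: -1/7960625 ≈ -1.2562e-7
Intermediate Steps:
c = -120 (c = -12*10 = -120)
H(W) = -2 - 3*W (H(W) = -2 + (-9*W)/3 = -2 - 3*W)
Q(A) = -120 + A (Q(A) = A - 120 = -120 + A)
F(u, x) = -128 (F(u, x) = (-120 - 13) - (-2 - 3*1) = -133 - (-2 - 3) = -133 - 1*(-5) = -133 + 5 = -128)
1/(b + F(-813, 2332)) = 1/(-7960497 - 128) = 1/(-7960625) = -1/7960625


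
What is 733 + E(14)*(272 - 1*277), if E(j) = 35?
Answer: 558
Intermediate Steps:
733 + E(14)*(272 - 1*277) = 733 + 35*(272 - 1*277) = 733 + 35*(272 - 277) = 733 + 35*(-5) = 733 - 175 = 558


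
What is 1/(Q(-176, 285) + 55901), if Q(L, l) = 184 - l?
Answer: 1/55800 ≈ 1.7921e-5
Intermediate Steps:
1/(Q(-176, 285) + 55901) = 1/((184 - 1*285) + 55901) = 1/((184 - 285) + 55901) = 1/(-101 + 55901) = 1/55800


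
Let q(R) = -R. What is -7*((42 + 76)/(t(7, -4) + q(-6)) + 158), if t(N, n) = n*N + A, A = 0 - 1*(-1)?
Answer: -3200/3 ≈ -1066.7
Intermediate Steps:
A = 1 (A = 0 + 1 = 1)
t(N, n) = 1 + N*n (t(N, n) = n*N + 1 = N*n + 1 = 1 + N*n)
-7*((42 + 76)/(t(7, -4) + q(-6)) + 158) = -7*((42 + 76)/((1 + 7*(-4)) - 1*(-6)) + 158) = -7*(118/((1 - 28) + 6) + 158) = -7*(118/(-27 + 6) + 158) = -7*(118/(-21) + 158) = -7*(118*(-1/21) + 158) = -7*(-118/21 + 158) = -7*3200/21 = -3200/3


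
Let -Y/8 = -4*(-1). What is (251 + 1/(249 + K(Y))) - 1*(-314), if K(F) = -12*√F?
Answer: 12544778/22203 + 16*I*√2/22203 ≈ 565.0 + 0.0010191*I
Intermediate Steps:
Y = -32 (Y = -(-32)*(-1) = -8*4 = -32)
(251 + 1/(249 + K(Y))) - 1*(-314) = (251 + 1/(249 - 48*I*√2)) - 1*(-314) = (251 + 1/(249 - 48*I*√2)) + 314 = 565 + 1/(249 - 48*I*√2)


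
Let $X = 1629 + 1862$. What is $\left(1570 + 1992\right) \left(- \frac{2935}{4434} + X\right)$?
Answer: $\frac{27563039179}{2217} \approx 1.2433 \cdot 10^{7}$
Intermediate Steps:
$X = 3491$
$\left(1570 + 1992\right) \left(- \frac{2935}{4434} + X\right) = \left(1570 + 1992\right) \left(- \frac{2935}{4434} + 3491\right) = 3562 \left(\left(-2935\right) \frac{1}{4434} + 3491\right) = 3562 \left(- \frac{2935}{4434} + 3491\right) = 3562 \cdot \frac{15476159}{4434} = \frac{27563039179}{2217}$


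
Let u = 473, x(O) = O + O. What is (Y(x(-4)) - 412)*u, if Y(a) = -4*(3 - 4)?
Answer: -192984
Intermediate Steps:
x(O) = 2*O
Y(a) = 4 (Y(a) = -4*(-1) = 4)
(Y(x(-4)) - 412)*u = (4 - 412)*473 = -408*473 = -192984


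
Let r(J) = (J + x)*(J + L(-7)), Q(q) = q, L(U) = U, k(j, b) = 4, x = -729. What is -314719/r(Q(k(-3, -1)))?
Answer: -314719/2175 ≈ -144.70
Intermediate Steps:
r(J) = (-729 + J)*(-7 + J) (r(J) = (J - 729)*(J - 7) = (-729 + J)*(-7 + J))
-314719/r(Q(k(-3, -1))) = -314719/(5103 + 4**2 - 736*4) = -314719/(5103 + 16 - 2944) = -314719/2175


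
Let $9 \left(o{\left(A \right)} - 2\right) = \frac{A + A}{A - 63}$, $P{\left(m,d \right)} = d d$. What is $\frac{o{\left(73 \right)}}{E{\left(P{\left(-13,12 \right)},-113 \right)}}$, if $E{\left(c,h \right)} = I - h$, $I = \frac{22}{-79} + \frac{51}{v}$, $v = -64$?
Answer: $\frac{824128}{25465095} \approx 0.032363$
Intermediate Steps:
$I = - \frac{5437}{5056}$ ($I = \frac{22}{-79} + \frac{51}{-64} = 22 \left(- \frac{1}{79}\right) + 51 \left(- \frac{1}{64}\right) = - \frac{22}{79} - \frac{51}{64} = - \frac{5437}{5056} \approx -1.0754$)
$P{\left(m,d \right)} = d^{2}$
$o{\left(A \right)} = 2 + \frac{2 A}{9 \left(-63 + A\right)}$ ($o{\left(A \right)} = 2 + \frac{\left(A + A\right) \frac{1}{A - 63}}{9} = 2 + \frac{2 A \frac{1}{-63 + A}}{9} = 2 + \frac{2 A}{9 \left(-63 + A\right)}$)
$E{\left(c,h \right)} = - \frac{5437}{5056} - h$
$\frac{o{\left(73 \right)}}{E{\left(P{\left(-13,12 \right)},-113 \right)}} = \frac{\frac{2}{9} \frac{1}{-63 + 73} \left(-567 + 10 \cdot 73\right)}{- \frac{5437}{5056} - -113} = \frac{\frac{2}{9} \cdot \frac{1}{10} \left(-567 + 730\right)}{- \frac{5437}{5056} + 113} = \frac{\frac{2}{9} \cdot \frac{1}{10} \cdot 163}{\frac{565891}{5056}} = \frac{163}{45} \cdot \frac{5056}{565891} = \frac{824128}{25465095}$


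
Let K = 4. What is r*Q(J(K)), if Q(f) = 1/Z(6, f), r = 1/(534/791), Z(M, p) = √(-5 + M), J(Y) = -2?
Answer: 791/534 ≈ 1.4813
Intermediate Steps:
r = 791/534 (r = 1/(534*(1/791)) = 1/(534/791) = 791/534 ≈ 1.4813)
Q(f) = 1 (Q(f) = 1/(√(-5 + 6)) = 1/(√1) = 1/1 = 1)
r*Q(J(K)) = (791/534)*1 = 791/534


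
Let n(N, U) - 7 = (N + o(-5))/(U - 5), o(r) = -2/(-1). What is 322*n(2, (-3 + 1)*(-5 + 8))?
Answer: 23506/11 ≈ 2136.9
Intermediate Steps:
o(r) = 2 (o(r) = -2*(-1) = 2)
n(N, U) = 7 + (2 + N)/(-5 + U) (n(N, U) = 7 + (N + 2)/(U - 5) = 7 + (2 + N)/(-5 + U))
322*n(2, (-3 + 1)*(-5 + 8)) = 322*((-33 + 2 + 7*((-3 + 1)*(-5 + 8)))/(-5 + (-3 + 1)*(-5 + 8))) = 322*((-33 + 2 + 7*(-2*3))/(-5 - 2*3)) = 322*((-33 + 2 + 7*(-6))/(-5 - 6)) = 322*((-33 + 2 - 42)/(-11)) = 322*(-1/11*(-73)) = 322*(73/11) = 23506/11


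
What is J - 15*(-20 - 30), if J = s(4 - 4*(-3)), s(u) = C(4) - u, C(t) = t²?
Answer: 750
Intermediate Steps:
s(u) = 16 - u (s(u) = 4² - u = 16 - u)
J = 0 (J = 16 - (4 - 4*(-3)) = 16 - (4 + 12) = 16 - 1*16 = 16 - 16 = 0)
J - 15*(-20 - 30) = 0 - 15*(-20 - 30) = 0 - 15*(-50) = 0 + 750 = 750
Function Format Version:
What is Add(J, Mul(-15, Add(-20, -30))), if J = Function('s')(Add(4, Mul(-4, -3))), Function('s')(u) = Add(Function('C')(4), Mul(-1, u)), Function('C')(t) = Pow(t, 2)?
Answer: 750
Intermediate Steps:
Function('s')(u) = Add(16, Mul(-1, u)) (Function('s')(u) = Add(Pow(4, 2), Mul(-1, u)) = Add(16, Mul(-1, u)))
J = 0 (J = Add(16, Mul(-1, Add(4, Mul(-4, -3)))) = Add(16, Mul(-1, Add(4, 12))) = Add(16, Mul(-1, 16)) = Add(16, -16) = 0)
Add(J, Mul(-15, Add(-20, -30))) = Add(0, Mul(-15, Add(-20, -30))) = Add(0, Mul(-15, -50)) = Add(0, 750) = 750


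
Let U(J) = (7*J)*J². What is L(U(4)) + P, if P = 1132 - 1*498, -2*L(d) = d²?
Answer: -99718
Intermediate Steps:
U(J) = 7*J³
L(d) = -d²/2
P = 634 (P = 1132 - 498 = 634)
L(U(4)) + P = -(7*4³)²/2 + 634 = -(7*64)²/2 + 634 = -½*448² + 634 = -½*200704 + 634 = -100352 + 634 = -99718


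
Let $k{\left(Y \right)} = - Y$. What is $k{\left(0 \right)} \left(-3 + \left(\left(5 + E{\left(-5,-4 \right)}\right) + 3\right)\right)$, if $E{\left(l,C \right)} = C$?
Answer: $0$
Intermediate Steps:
$k{\left(0 \right)} \left(-3 + \left(\left(5 + E{\left(-5,-4 \right)}\right) + 3\right)\right) = \left(-1\right) 0 \left(-3 + \left(\left(5 - 4\right) + 3\right)\right) = 0 \left(-3 + \left(1 + 3\right)\right) = 0 \left(-3 + 4\right) = 0 \cdot 1 = 0$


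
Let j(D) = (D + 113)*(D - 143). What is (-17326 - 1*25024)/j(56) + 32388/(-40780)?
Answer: 312708059/149897085 ≈ 2.0862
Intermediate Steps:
j(D) = (-143 + D)*(113 + D) (j(D) = (113 + D)*(-143 + D) = (-143 + D)*(113 + D))
(-17326 - 1*25024)/j(56) + 32388/(-40780) = (-17326 - 1*25024)/(-16159 + 56² - 30*56) + 32388/(-40780) = (-17326 - 25024)/(-16159 + 3136 - 1680) + 32388*(-1/40780) = -42350/(-14703) - 8097/10195 = -42350*(-1/14703) - 8097/10195 = 42350/14703 - 8097/10195 = 312708059/149897085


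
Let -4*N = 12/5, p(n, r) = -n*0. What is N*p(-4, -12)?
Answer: 0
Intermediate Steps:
p(n, r) = 0
N = -3/5 ≈ -0.60000
N*p(-4, -12) = -3/5*0 = 0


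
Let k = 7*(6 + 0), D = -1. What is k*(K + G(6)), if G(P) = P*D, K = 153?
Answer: 6174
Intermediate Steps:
G(P) = -P (G(P) = P*(-1) = -P)
k = 42 (k = 7*6 = 42)
k*(K + G(6)) = 42*(153 - 1*6) = 42*(153 - 6) = 42*147 = 6174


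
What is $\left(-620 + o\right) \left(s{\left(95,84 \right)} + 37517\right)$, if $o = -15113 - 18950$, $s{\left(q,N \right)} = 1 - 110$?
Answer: $-1297421664$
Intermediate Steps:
$s{\left(q,N \right)} = -109$
$o = -34063$ ($o = -15113 - 18950 = -34063$)
$\left(-620 + o\right) \left(s{\left(95,84 \right)} + 37517\right) = \left(-620 - 34063\right) \left(-109 + 37517\right) = \left(-34683\right) 37408 = -1297421664$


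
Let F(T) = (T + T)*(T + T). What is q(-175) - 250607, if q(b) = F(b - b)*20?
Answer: -250607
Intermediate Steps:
F(T) = 4*T² (F(T) = (2*T)*(2*T) = 4*T²)
q(b) = 0 (q(b) = (4*(b - b)²)*20 = (4*0²)*20 = (4*0)*20 = 0*20 = 0)
q(-175) - 250607 = 0 - 250607 = -250607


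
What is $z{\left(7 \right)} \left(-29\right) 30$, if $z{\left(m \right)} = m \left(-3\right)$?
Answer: $18270$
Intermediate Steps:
$z{\left(m \right)} = - 3 m$
$z{\left(7 \right)} \left(-29\right) 30 = \left(-3\right) 7 \left(-29\right) 30 = \left(-21\right) \left(-29\right) 30 = 609 \cdot 30 = 18270$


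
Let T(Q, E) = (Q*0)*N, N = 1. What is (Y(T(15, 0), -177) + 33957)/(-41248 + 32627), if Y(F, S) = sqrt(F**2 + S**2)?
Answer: -34134/8621 ≈ -3.9594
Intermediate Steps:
T(Q, E) = 0 (T(Q, E) = (Q*0)*1 = 0*1 = 0)
(Y(T(15, 0), -177) + 33957)/(-41248 + 32627) = (sqrt(0**2 + (-177)**2) + 33957)/(-41248 + 32627) = (sqrt(0 + 31329) + 33957)/(-8621) = (sqrt(31329) + 33957)*(-1/8621) = (177 + 33957)*(-1/8621) = 34134*(-1/8621) = -34134/8621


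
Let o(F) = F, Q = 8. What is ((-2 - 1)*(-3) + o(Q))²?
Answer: 289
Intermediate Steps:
((-2 - 1)*(-3) + o(Q))² = ((-2 - 1)*(-3) + 8)² = (-3*(-3) + 8)² = (9 + 8)² = 17² = 289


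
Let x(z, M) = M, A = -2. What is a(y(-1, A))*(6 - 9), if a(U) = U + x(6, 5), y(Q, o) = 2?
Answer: -21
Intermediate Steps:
a(U) = 5 + U (a(U) = U + 5 = 5 + U)
a(y(-1, A))*(6 - 9) = (5 + 2)*(6 - 9) = 7*(-3) = -21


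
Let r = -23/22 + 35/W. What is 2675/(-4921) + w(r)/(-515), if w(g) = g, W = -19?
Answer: -29995137/55754930 ≈ -0.53798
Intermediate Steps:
r = -1207/418 (r = -23/22 + 35/(-19) = -23*1/22 + 35*(-1/19) = -23/22 - 35/19 = -1207/418 ≈ -2.8876)
2675/(-4921) + w(r)/(-515) = 2675/(-4921) - 1207/418/(-515) = 2675*(-1/4921) - 1207/418*(-1/515) = -2675/4921 + 1207/215270 = -29995137/55754930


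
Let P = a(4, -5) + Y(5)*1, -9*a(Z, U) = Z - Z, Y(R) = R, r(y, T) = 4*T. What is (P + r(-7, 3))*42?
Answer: 714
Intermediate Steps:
a(Z, U) = 0 (a(Z, U) = -(Z - Z)/9 = -⅑*0 = 0)
P = 5 (P = 0 + 5*1 = 0 + 5 = 5)
(P + r(-7, 3))*42 = (5 + 4*3)*42 = (5 + 12)*42 = 17*42 = 714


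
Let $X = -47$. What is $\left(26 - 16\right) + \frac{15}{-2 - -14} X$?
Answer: $- \frac{195}{4} \approx -48.75$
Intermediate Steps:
$\left(26 - 16\right) + \frac{15}{-2 - -14} X = \left(26 - 16\right) + \frac{15}{-2 - -14} \left(-47\right) = 10 + \frac{15}{-2 + 14} \left(-47\right) = 10 + \frac{15}{12} \left(-47\right) = 10 + 15 \cdot \frac{1}{12} \left(-47\right) = 10 + \frac{5}{4} \left(-47\right) = 10 - \frac{235}{4} = - \frac{195}{4}$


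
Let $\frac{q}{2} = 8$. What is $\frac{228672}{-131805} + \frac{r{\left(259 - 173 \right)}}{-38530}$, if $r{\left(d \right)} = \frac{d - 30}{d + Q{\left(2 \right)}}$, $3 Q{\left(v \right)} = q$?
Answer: $- \frac{13412015306}{7730524345} \approx -1.7349$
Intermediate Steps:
$q = 16$ ($q = 2 \cdot 8 = 16$)
$Q{\left(v \right)} = \frac{16}{3}$ ($Q{\left(v \right)} = \frac{1}{3} \cdot 16 = \frac{16}{3}$)
$r{\left(d \right)} = \frac{-30 + d}{\frac{16}{3} + d}$ ($r{\left(d \right)} = \frac{d - 30}{d + \frac{16}{3}} = \frac{-30 + d}{\frac{16}{3} + d}$)
$\frac{228672}{-131805} + \frac{r{\left(259 - 173 \right)}}{-38530} = \frac{228672}{-131805} + \frac{3 \frac{1}{16 + 3 \left(259 - 173\right)} \left(-30 + \left(259 - 173\right)\right)}{-38530} = 228672 \left(- \frac{1}{131805}\right) + \frac{3 \left(-30 + 86\right)}{16 + 3 \cdot 86} \left(- \frac{1}{38530}\right) = - \frac{25408}{14645} + 3 \frac{1}{16 + 258} \cdot 56 \left(- \frac{1}{38530}\right) = - \frac{25408}{14645} + 3 \cdot \frac{1}{274} \cdot 56 \left(- \frac{1}{38530}\right) = - \frac{25408}{14645} + \frac{84}{137} \left(- \frac{1}{38530}\right) = - \frac{25408}{14645} - \frac{42}{2639305} = - \frac{13412015306}{7730524345}$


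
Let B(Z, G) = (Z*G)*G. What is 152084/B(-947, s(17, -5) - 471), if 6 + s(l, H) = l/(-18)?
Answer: -49275216/70088993723 ≈ -0.00070304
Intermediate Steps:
s(l, H) = -6 - l/18 (s(l, H) = -6 + l/(-18) = -6 + l*(-1/18) = -6 - l/18)
B(Z, G) = Z*G² (B(Z, G) = (G*Z)*G = Z*G²)
152084/B(-947, s(17, -5) - 471) = 152084/((-947*((-6 - 1/18*17) - 471)²)) = 152084/((-947*((-6 - 17/18) - 471)²)) = 152084/((-947*(-125/18 - 471)²)) = 152084/((-947*(-8603/18)²)) = 152084/((-947*74011609/324)) = 152084/(-70088993723/324) = 152084*(-324/70088993723) = -49275216/70088993723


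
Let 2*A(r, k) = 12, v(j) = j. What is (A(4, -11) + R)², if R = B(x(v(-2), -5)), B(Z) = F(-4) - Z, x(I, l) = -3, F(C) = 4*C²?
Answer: 5329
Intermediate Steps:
A(r, k) = 6 (A(r, k) = (½)*12 = 6)
B(Z) = 64 - Z (B(Z) = 4*(-4)² - Z = 4*16 - Z = 64 - Z)
R = 67 (R = 64 - 1*(-3) = 64 + 3 = 67)
(A(4, -11) + R)² = (6 + 67)² = 73² = 5329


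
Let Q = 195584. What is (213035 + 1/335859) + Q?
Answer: 137238368722/335859 ≈ 4.0862e+5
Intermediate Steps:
(213035 + 1/335859) + Q = (213035 + 1/335859) + 195584 = 71549722066/335859 + 195584 = 137238368722/335859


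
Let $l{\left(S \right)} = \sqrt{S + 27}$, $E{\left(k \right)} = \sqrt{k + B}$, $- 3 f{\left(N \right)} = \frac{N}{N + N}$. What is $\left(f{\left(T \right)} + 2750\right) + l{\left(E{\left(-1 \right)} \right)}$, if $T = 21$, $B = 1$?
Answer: $\frac{16499}{6} + 3 \sqrt{3} \approx 2755.0$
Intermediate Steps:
$f{\left(N \right)} = - \frac{1}{6}$ ($f{\left(N \right)} = - \frac{N \frac{1}{N + N}}{3} = - \frac{N \frac{1}{2 N}}{3} = \left(- \frac{1}{3}\right) \frac{1}{2} = - \frac{1}{6}$)
$E{\left(k \right)} = \sqrt{1 + k}$ ($E{\left(k \right)} = \sqrt{k + 1} = \sqrt{1 + k}$)
$l{\left(S \right)} = \sqrt{27 + S}$
$\left(f{\left(T \right)} + 2750\right) + l{\left(E{\left(-1 \right)} \right)} = \left(- \frac{1}{6} + 2750\right) + \sqrt{27 + \sqrt{1 - 1}} = \frac{16499}{6} + \sqrt{27 + \sqrt{0}} = \frac{16499}{6} + \sqrt{27 + 0} = \frac{16499}{6} + \sqrt{27} = \frac{16499}{6} + 3 \sqrt{3}$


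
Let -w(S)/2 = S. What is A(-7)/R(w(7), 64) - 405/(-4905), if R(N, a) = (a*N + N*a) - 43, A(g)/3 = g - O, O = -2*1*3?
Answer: 16842/200015 ≈ 0.084204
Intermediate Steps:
w(S) = -2*S
O = -6 (O = -2*3 = -6)
A(g) = 18 + 3*g (A(g) = 3*(g - 1*(-6)) = 3*(g + 6) = 3*(6 + g) = 18 + 3*g)
R(N, a) = -43 + 2*N*a (R(N, a) = (N*a + N*a) - 43 = 2*N*a - 43 = -43 + 2*N*a)
A(-7)/R(w(7), 64) - 405/(-4905) = (18 + 3*(-7))/(-43 + 2*(-2*7)*64) - 405/(-4905) = (18 - 21)/(-43 + 2*(-14)*64) - 405*(-1/4905) = -3/(-43 - 1792) + 9/109 = -3/(-1835) + 9/109 = -3*(-1/1835) + 9/109 = 3/1835 + 9/109 = 16842/200015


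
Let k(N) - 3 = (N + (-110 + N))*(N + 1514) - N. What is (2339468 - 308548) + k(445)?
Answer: 3558498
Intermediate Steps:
k(N) = 3 - N + (-110 + 2*N)*(1514 + N) (k(N) = 3 + ((N + (-110 + N))*(N + 1514) - N) = 3 + ((-110 + 2*N)*(1514 + N) - N) = 3 + (-N + (-110 + 2*N)*(1514 + N)) = 3 - N + (-110 + 2*N)*(1514 + N))
(2339468 - 308548) + k(445) = (2339468 - 308548) + (-166537 + 2*445² + 2917*445) = 2030920 + (-166537 + 2*198025 + 1298065) = 2030920 + (-166537 + 396050 + 1298065) = 2030920 + 1527578 = 3558498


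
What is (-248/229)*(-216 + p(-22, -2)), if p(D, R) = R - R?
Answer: 53568/229 ≈ 233.92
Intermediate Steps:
p(D, R) = 0
(-248/229)*(-216 + p(-22, -2)) = (-248/229)*(-216 + 0) = -248*1/229*(-216) = -248/229*(-216) = 53568/229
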